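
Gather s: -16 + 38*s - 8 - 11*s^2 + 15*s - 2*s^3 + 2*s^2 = -2*s^3 - 9*s^2 + 53*s - 24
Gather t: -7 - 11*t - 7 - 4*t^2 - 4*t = -4*t^2 - 15*t - 14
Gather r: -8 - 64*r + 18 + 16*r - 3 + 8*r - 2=5 - 40*r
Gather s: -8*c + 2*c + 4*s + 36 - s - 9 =-6*c + 3*s + 27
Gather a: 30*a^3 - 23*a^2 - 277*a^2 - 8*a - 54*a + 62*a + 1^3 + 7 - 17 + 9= 30*a^3 - 300*a^2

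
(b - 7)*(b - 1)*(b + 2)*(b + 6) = b^4 - 45*b^2 - 40*b + 84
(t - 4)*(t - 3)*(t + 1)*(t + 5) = t^4 - t^3 - 25*t^2 + 37*t + 60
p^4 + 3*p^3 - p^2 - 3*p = p*(p - 1)*(p + 1)*(p + 3)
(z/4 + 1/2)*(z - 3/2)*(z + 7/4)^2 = z^4/4 + z^3 + 29*z^2/64 - 287*z/128 - 147/64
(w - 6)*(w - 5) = w^2 - 11*w + 30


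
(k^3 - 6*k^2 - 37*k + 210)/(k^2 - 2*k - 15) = (k^2 - k - 42)/(k + 3)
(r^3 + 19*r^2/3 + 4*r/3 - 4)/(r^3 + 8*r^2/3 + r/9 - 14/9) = 3*(r + 6)/(3*r + 7)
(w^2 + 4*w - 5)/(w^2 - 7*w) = (w^2 + 4*w - 5)/(w*(w - 7))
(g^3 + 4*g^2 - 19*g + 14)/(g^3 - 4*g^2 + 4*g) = (g^2 + 6*g - 7)/(g*(g - 2))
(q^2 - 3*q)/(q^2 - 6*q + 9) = q/(q - 3)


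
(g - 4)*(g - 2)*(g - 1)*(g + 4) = g^4 - 3*g^3 - 14*g^2 + 48*g - 32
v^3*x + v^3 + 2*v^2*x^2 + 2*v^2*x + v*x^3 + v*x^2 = (v + x)^2*(v*x + v)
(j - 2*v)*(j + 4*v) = j^2 + 2*j*v - 8*v^2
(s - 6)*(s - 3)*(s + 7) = s^3 - 2*s^2 - 45*s + 126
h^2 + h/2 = h*(h + 1/2)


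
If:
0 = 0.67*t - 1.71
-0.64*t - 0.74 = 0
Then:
No Solution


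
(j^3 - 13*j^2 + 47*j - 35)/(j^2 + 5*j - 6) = (j^2 - 12*j + 35)/(j + 6)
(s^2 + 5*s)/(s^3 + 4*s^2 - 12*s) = (s + 5)/(s^2 + 4*s - 12)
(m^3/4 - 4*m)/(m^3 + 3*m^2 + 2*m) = (m^2 - 16)/(4*(m^2 + 3*m + 2))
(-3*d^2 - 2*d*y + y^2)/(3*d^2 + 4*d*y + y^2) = (-3*d + y)/(3*d + y)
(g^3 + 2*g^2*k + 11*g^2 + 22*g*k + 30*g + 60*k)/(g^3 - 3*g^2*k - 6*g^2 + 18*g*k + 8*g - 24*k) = (g^3 + 2*g^2*k + 11*g^2 + 22*g*k + 30*g + 60*k)/(g^3 - 3*g^2*k - 6*g^2 + 18*g*k + 8*g - 24*k)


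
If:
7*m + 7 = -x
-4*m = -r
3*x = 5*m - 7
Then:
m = -7/13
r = -28/13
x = -42/13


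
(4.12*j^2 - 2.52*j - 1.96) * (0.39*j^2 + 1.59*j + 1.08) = 1.6068*j^4 + 5.568*j^3 - 0.3216*j^2 - 5.838*j - 2.1168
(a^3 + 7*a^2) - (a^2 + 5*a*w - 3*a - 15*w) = a^3 + 6*a^2 - 5*a*w + 3*a + 15*w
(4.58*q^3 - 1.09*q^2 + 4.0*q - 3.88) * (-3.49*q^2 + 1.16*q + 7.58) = -15.9842*q^5 + 9.1169*q^4 + 19.492*q^3 + 9.919*q^2 + 25.8192*q - 29.4104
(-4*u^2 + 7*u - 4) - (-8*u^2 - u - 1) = 4*u^2 + 8*u - 3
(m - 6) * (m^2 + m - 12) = m^3 - 5*m^2 - 18*m + 72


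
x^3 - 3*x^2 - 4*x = x*(x - 4)*(x + 1)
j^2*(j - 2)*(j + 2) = j^4 - 4*j^2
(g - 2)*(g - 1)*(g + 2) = g^3 - g^2 - 4*g + 4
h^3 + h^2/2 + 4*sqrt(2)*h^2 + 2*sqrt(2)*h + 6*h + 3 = (h + 1/2)*(h + sqrt(2))*(h + 3*sqrt(2))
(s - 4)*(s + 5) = s^2 + s - 20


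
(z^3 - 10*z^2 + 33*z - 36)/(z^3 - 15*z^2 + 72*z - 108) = (z^2 - 7*z + 12)/(z^2 - 12*z + 36)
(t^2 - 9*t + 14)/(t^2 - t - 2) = (t - 7)/(t + 1)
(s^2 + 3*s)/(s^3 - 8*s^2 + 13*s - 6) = s*(s + 3)/(s^3 - 8*s^2 + 13*s - 6)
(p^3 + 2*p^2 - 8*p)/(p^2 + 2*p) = (p^2 + 2*p - 8)/(p + 2)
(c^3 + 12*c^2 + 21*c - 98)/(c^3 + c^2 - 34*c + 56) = (c + 7)/(c - 4)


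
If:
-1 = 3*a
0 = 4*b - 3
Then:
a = -1/3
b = 3/4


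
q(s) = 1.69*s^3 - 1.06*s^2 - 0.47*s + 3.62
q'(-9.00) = 429.28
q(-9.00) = -1310.02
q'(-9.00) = 429.28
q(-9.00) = -1310.02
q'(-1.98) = 23.60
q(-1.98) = -12.72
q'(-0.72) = 3.68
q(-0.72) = 2.78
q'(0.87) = 1.52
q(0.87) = 3.52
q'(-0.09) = -0.24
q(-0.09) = 3.65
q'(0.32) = -0.63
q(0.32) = 3.42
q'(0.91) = 1.80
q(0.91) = 3.59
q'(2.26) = 20.63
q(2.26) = 16.65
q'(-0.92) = 5.77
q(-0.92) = 1.84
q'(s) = 5.07*s^2 - 2.12*s - 0.47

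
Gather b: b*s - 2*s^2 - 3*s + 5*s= b*s - 2*s^2 + 2*s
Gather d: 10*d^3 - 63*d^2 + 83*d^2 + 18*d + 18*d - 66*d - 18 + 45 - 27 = 10*d^3 + 20*d^2 - 30*d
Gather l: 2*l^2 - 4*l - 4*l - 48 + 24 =2*l^2 - 8*l - 24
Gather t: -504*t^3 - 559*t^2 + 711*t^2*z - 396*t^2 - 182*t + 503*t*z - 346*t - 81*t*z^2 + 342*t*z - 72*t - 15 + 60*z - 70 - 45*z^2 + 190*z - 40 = -504*t^3 + t^2*(711*z - 955) + t*(-81*z^2 + 845*z - 600) - 45*z^2 + 250*z - 125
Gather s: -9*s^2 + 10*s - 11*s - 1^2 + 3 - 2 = -9*s^2 - s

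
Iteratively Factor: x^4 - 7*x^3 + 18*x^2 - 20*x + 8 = (x - 2)*(x^3 - 5*x^2 + 8*x - 4) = (x - 2)^2*(x^2 - 3*x + 2) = (x - 2)^2*(x - 1)*(x - 2)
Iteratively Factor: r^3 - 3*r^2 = (r - 3)*(r^2) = r*(r - 3)*(r)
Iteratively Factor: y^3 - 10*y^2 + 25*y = (y - 5)*(y^2 - 5*y) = (y - 5)^2*(y)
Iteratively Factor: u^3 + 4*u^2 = (u)*(u^2 + 4*u) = u*(u + 4)*(u)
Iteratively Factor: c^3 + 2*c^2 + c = (c + 1)*(c^2 + c) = (c + 1)^2*(c)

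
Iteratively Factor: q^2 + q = (q + 1)*(q)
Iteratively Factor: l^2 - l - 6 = (l - 3)*(l + 2)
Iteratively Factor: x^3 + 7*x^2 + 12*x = (x)*(x^2 + 7*x + 12) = x*(x + 3)*(x + 4)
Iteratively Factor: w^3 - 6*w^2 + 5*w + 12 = (w - 4)*(w^2 - 2*w - 3) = (w - 4)*(w - 3)*(w + 1)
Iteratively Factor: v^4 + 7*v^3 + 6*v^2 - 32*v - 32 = (v + 4)*(v^3 + 3*v^2 - 6*v - 8) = (v + 1)*(v + 4)*(v^2 + 2*v - 8) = (v - 2)*(v + 1)*(v + 4)*(v + 4)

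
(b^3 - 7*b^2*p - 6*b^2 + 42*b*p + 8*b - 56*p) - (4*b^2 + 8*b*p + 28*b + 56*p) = b^3 - 7*b^2*p - 10*b^2 + 34*b*p - 20*b - 112*p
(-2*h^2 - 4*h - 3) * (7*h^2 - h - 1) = -14*h^4 - 26*h^3 - 15*h^2 + 7*h + 3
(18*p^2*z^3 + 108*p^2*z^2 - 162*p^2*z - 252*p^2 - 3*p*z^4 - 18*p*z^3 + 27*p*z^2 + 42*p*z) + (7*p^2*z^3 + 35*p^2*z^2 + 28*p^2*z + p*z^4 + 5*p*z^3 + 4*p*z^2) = 25*p^2*z^3 + 143*p^2*z^2 - 134*p^2*z - 252*p^2 - 2*p*z^4 - 13*p*z^3 + 31*p*z^2 + 42*p*z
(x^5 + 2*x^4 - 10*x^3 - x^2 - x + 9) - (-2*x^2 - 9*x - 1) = x^5 + 2*x^4 - 10*x^3 + x^2 + 8*x + 10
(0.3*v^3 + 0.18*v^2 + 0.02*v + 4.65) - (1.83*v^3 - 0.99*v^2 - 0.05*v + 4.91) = -1.53*v^3 + 1.17*v^2 + 0.07*v - 0.26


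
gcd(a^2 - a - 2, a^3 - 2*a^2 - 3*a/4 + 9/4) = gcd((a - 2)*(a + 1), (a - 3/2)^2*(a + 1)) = a + 1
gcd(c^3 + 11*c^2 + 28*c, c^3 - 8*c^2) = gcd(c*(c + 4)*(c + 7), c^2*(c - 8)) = c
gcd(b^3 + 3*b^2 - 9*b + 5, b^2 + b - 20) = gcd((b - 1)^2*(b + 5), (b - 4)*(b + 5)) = b + 5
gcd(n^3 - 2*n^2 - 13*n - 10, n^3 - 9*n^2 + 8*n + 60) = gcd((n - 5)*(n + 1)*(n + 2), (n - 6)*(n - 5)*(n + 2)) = n^2 - 3*n - 10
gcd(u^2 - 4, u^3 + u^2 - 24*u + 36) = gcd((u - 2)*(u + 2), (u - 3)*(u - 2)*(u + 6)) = u - 2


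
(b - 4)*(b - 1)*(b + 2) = b^3 - 3*b^2 - 6*b + 8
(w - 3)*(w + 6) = w^2 + 3*w - 18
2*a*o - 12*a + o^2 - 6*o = (2*a + o)*(o - 6)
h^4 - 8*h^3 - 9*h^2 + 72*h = h*(h - 8)*(h - 3)*(h + 3)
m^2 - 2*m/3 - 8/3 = (m - 2)*(m + 4/3)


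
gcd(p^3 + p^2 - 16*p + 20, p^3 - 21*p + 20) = p + 5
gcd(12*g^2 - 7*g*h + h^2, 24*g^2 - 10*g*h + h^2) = 4*g - h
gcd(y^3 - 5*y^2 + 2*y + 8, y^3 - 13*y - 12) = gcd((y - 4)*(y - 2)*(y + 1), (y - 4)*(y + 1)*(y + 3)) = y^2 - 3*y - 4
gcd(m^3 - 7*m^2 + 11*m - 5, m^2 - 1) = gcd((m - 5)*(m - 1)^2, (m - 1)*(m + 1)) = m - 1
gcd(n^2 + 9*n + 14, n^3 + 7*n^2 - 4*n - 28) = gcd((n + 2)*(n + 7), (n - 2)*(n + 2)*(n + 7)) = n^2 + 9*n + 14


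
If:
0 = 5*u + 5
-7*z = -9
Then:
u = -1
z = 9/7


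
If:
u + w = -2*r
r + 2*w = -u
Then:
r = w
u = -3*w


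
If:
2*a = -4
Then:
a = -2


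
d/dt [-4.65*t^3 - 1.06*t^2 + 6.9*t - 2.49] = -13.95*t^2 - 2.12*t + 6.9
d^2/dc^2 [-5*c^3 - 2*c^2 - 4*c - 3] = -30*c - 4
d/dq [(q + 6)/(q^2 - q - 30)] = (q^2 - q - (q + 6)*(2*q - 1) - 30)/(-q^2 + q + 30)^2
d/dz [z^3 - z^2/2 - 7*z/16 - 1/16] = 3*z^2 - z - 7/16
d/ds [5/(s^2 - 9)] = -10*s/(s^2 - 9)^2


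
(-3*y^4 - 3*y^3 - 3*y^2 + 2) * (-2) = 6*y^4 + 6*y^3 + 6*y^2 - 4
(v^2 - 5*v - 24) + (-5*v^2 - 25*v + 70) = -4*v^2 - 30*v + 46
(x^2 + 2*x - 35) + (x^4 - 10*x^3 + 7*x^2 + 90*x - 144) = x^4 - 10*x^3 + 8*x^2 + 92*x - 179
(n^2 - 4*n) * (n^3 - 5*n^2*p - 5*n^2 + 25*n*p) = n^5 - 5*n^4*p - 9*n^4 + 45*n^3*p + 20*n^3 - 100*n^2*p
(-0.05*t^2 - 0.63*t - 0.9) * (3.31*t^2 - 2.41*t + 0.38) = -0.1655*t^4 - 1.9648*t^3 - 1.4797*t^2 + 1.9296*t - 0.342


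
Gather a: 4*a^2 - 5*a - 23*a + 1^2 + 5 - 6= 4*a^2 - 28*a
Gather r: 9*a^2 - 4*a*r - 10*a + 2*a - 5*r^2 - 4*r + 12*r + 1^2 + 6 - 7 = 9*a^2 - 8*a - 5*r^2 + r*(8 - 4*a)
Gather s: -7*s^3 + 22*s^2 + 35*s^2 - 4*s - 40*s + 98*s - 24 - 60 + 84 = -7*s^3 + 57*s^2 + 54*s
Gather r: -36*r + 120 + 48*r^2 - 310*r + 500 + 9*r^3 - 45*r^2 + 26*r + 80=9*r^3 + 3*r^2 - 320*r + 700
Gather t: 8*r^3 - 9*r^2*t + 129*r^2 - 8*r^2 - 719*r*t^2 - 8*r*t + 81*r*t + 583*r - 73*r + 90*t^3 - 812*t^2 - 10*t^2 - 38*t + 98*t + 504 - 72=8*r^3 + 121*r^2 + 510*r + 90*t^3 + t^2*(-719*r - 822) + t*(-9*r^2 + 73*r + 60) + 432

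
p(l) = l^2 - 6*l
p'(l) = 2*l - 6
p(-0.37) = 2.36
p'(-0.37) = -6.74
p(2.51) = -8.76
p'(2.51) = -0.98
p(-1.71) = 13.18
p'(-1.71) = -9.42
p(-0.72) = 4.84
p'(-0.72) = -7.44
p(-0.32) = 2.02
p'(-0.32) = -6.64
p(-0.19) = 1.18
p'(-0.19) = -6.38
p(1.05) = -5.20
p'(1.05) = -3.90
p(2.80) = -8.96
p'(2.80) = -0.40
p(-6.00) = 72.00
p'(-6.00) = -18.00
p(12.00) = 72.00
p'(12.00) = 18.00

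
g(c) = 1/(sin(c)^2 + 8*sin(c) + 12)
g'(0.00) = -0.06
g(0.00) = 0.08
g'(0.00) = -0.06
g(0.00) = 0.08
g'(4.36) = 0.07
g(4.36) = 0.19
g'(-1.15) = -0.08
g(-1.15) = 0.18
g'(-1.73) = 0.04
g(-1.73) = 0.20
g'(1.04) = -0.01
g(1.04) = 0.05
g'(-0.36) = -0.08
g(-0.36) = 0.11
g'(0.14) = -0.05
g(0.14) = 0.08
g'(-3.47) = 0.04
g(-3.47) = 0.07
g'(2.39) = 0.02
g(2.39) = 0.06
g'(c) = (-2*sin(c)*cos(c) - 8*cos(c))/(sin(c)^2 + 8*sin(c) + 12)^2 = -2*(sin(c) + 4)*cos(c)/(sin(c)^2 + 8*sin(c) + 12)^2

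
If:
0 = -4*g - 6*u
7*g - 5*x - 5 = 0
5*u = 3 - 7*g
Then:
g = 9/11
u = -6/11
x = 8/55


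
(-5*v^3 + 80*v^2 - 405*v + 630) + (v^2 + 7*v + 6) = -5*v^3 + 81*v^2 - 398*v + 636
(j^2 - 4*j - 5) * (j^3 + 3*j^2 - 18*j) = j^5 - j^4 - 35*j^3 + 57*j^2 + 90*j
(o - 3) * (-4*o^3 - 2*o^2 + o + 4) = -4*o^4 + 10*o^3 + 7*o^2 + o - 12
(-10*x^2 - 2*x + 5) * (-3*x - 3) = 30*x^3 + 36*x^2 - 9*x - 15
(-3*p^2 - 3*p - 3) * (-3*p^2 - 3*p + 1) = 9*p^4 + 18*p^3 + 15*p^2 + 6*p - 3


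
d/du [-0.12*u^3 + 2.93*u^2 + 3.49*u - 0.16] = -0.36*u^2 + 5.86*u + 3.49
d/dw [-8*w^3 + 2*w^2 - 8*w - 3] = -24*w^2 + 4*w - 8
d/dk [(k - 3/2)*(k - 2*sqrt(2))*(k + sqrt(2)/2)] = 3*k^2 - 3*sqrt(2)*k - 3*k - 2 + 9*sqrt(2)/4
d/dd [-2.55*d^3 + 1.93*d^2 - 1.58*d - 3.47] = -7.65*d^2 + 3.86*d - 1.58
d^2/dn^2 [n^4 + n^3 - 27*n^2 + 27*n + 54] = 12*n^2 + 6*n - 54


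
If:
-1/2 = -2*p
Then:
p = 1/4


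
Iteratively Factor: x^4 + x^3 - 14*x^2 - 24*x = (x - 4)*(x^3 + 5*x^2 + 6*x) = x*(x - 4)*(x^2 + 5*x + 6) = x*(x - 4)*(x + 3)*(x + 2)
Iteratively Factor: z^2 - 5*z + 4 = (z - 1)*(z - 4)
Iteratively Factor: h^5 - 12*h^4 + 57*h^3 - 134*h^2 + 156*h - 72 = (h - 3)*(h^4 - 9*h^3 + 30*h^2 - 44*h + 24) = (h - 3)^2*(h^3 - 6*h^2 + 12*h - 8) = (h - 3)^2*(h - 2)*(h^2 - 4*h + 4) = (h - 3)^2*(h - 2)^2*(h - 2)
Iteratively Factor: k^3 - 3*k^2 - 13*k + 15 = (k - 5)*(k^2 + 2*k - 3) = (k - 5)*(k - 1)*(k + 3)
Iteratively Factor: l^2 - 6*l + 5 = (l - 5)*(l - 1)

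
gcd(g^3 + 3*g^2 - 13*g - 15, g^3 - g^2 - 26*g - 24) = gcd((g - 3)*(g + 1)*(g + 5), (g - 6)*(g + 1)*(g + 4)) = g + 1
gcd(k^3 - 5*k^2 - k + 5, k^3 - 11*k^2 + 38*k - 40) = k - 5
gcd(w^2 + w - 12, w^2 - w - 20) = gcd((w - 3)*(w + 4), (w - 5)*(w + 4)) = w + 4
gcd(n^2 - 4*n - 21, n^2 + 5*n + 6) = n + 3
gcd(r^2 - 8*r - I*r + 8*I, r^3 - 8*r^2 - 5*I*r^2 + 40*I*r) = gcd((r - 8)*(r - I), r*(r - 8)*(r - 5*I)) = r - 8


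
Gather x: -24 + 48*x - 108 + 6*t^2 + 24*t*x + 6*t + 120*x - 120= 6*t^2 + 6*t + x*(24*t + 168) - 252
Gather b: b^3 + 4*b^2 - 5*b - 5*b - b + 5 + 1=b^3 + 4*b^2 - 11*b + 6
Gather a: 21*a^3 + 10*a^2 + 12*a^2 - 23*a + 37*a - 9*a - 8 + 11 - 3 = 21*a^3 + 22*a^2 + 5*a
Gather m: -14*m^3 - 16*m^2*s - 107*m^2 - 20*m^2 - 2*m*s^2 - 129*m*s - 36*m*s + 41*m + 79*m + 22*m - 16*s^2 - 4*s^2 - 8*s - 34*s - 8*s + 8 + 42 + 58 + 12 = -14*m^3 + m^2*(-16*s - 127) + m*(-2*s^2 - 165*s + 142) - 20*s^2 - 50*s + 120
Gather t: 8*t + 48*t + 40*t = 96*t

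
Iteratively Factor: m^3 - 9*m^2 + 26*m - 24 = (m - 4)*(m^2 - 5*m + 6) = (m - 4)*(m - 2)*(m - 3)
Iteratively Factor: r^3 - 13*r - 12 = (r + 3)*(r^2 - 3*r - 4) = (r + 1)*(r + 3)*(r - 4)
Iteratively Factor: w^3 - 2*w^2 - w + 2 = (w + 1)*(w^2 - 3*w + 2) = (w - 2)*(w + 1)*(w - 1)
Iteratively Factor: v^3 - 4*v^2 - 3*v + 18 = (v - 3)*(v^2 - v - 6) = (v - 3)*(v + 2)*(v - 3)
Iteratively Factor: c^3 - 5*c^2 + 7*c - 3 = (c - 1)*(c^2 - 4*c + 3) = (c - 3)*(c - 1)*(c - 1)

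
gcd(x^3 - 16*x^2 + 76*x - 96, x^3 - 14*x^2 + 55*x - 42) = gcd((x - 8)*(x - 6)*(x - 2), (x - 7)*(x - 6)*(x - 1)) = x - 6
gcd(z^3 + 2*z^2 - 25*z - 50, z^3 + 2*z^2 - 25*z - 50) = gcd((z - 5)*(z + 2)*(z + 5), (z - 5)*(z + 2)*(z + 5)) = z^3 + 2*z^2 - 25*z - 50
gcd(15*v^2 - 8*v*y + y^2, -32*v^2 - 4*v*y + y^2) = 1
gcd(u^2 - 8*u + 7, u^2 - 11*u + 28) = u - 7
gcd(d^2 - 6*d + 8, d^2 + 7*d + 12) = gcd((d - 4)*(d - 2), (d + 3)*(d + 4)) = 1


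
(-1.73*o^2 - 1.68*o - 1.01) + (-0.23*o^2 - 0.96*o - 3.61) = -1.96*o^2 - 2.64*o - 4.62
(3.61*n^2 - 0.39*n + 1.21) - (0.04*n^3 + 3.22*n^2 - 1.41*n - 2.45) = -0.04*n^3 + 0.39*n^2 + 1.02*n + 3.66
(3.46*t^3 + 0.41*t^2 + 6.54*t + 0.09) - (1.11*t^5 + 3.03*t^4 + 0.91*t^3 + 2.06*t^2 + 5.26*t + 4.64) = -1.11*t^5 - 3.03*t^4 + 2.55*t^3 - 1.65*t^2 + 1.28*t - 4.55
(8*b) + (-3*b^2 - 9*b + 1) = -3*b^2 - b + 1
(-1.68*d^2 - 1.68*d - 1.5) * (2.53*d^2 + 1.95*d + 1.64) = -4.2504*d^4 - 7.5264*d^3 - 9.8262*d^2 - 5.6802*d - 2.46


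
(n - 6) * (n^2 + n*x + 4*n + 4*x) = n^3 + n^2*x - 2*n^2 - 2*n*x - 24*n - 24*x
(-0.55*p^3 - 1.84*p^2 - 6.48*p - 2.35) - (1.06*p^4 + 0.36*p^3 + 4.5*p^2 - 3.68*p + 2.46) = -1.06*p^4 - 0.91*p^3 - 6.34*p^2 - 2.8*p - 4.81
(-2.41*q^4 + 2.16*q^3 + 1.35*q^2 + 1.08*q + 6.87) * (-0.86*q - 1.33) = 2.0726*q^5 + 1.3477*q^4 - 4.0338*q^3 - 2.7243*q^2 - 7.3446*q - 9.1371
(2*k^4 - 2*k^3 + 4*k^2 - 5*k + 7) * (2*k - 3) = 4*k^5 - 10*k^4 + 14*k^3 - 22*k^2 + 29*k - 21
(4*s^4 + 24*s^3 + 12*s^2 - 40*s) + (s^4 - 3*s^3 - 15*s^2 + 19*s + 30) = 5*s^4 + 21*s^3 - 3*s^2 - 21*s + 30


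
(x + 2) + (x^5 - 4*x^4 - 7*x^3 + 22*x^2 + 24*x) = x^5 - 4*x^4 - 7*x^3 + 22*x^2 + 25*x + 2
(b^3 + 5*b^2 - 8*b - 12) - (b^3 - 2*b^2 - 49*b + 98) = 7*b^2 + 41*b - 110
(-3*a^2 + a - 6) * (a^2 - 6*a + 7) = -3*a^4 + 19*a^3 - 33*a^2 + 43*a - 42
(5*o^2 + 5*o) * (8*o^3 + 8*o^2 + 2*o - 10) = 40*o^5 + 80*o^4 + 50*o^3 - 40*o^2 - 50*o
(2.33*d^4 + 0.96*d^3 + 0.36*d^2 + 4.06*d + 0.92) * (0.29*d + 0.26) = 0.6757*d^5 + 0.8842*d^4 + 0.354*d^3 + 1.271*d^2 + 1.3224*d + 0.2392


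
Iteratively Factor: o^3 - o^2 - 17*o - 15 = (o - 5)*(o^2 + 4*o + 3) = (o - 5)*(o + 1)*(o + 3)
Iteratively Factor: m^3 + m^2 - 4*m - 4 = (m - 2)*(m^2 + 3*m + 2) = (m - 2)*(m + 2)*(m + 1)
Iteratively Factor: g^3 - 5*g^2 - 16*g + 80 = (g + 4)*(g^2 - 9*g + 20) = (g - 5)*(g + 4)*(g - 4)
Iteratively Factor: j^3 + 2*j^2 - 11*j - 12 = (j + 1)*(j^2 + j - 12) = (j - 3)*(j + 1)*(j + 4)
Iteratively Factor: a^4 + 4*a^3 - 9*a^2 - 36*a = (a - 3)*(a^3 + 7*a^2 + 12*a) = (a - 3)*(a + 4)*(a^2 + 3*a) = (a - 3)*(a + 3)*(a + 4)*(a)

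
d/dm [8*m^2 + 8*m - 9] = 16*m + 8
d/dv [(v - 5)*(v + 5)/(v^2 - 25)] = 0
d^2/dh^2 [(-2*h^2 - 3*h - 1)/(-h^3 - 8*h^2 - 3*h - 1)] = 2*(2*h^6 + 9*h^5 + 60*h^4 + 185*h^3 + 135*h^2 - 3*h - 6)/(h^9 + 24*h^8 + 201*h^7 + 659*h^6 + 651*h^5 + 426*h^4 + 174*h^3 + 51*h^2 + 9*h + 1)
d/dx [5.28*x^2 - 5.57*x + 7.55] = 10.56*x - 5.57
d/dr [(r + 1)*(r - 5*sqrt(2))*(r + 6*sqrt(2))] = 3*r^2 + 2*r + 2*sqrt(2)*r - 60 + sqrt(2)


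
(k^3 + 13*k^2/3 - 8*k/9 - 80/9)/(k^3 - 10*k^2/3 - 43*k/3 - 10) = (3*k^2 + 8*k - 16)/(3*(k^2 - 5*k - 6))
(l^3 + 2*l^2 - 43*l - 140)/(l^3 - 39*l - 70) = (l + 4)/(l + 2)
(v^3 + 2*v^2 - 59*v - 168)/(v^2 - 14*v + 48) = (v^2 + 10*v + 21)/(v - 6)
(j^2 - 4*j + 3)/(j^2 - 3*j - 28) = (-j^2 + 4*j - 3)/(-j^2 + 3*j + 28)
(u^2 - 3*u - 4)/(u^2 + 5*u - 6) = (u^2 - 3*u - 4)/(u^2 + 5*u - 6)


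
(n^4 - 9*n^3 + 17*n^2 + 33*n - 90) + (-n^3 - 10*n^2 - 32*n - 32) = n^4 - 10*n^3 + 7*n^2 + n - 122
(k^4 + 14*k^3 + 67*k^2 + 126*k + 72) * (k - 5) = k^5 + 9*k^4 - 3*k^3 - 209*k^2 - 558*k - 360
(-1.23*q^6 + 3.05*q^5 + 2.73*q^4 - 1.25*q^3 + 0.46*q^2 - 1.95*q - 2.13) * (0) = 0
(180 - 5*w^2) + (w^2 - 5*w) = -4*w^2 - 5*w + 180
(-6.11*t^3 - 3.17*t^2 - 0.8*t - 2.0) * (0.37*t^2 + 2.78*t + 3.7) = -2.2607*t^5 - 18.1587*t^4 - 31.7156*t^3 - 14.693*t^2 - 8.52*t - 7.4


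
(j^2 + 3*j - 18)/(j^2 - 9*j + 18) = (j + 6)/(j - 6)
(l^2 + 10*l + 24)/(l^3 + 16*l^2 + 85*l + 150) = (l + 4)/(l^2 + 10*l + 25)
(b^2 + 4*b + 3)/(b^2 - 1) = (b + 3)/(b - 1)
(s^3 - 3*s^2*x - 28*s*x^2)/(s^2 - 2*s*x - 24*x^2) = s*(-s + 7*x)/(-s + 6*x)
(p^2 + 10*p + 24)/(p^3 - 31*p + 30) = (p + 4)/(p^2 - 6*p + 5)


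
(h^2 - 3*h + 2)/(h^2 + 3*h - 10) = (h - 1)/(h + 5)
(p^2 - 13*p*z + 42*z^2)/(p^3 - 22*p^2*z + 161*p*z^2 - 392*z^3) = (p - 6*z)/(p^2 - 15*p*z + 56*z^2)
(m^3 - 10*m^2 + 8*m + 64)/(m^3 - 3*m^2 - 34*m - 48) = (m - 4)/(m + 3)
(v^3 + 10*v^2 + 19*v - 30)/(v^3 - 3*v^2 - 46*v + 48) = (v + 5)/(v - 8)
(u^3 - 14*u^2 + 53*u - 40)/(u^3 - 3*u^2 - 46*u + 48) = (u - 5)/(u + 6)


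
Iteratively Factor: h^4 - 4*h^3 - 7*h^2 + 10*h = (h - 1)*(h^3 - 3*h^2 - 10*h) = (h - 5)*(h - 1)*(h^2 + 2*h) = (h - 5)*(h - 1)*(h + 2)*(h)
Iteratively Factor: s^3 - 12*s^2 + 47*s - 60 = (s - 5)*(s^2 - 7*s + 12) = (s - 5)*(s - 4)*(s - 3)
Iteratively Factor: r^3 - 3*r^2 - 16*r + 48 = (r - 4)*(r^2 + r - 12) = (r - 4)*(r - 3)*(r + 4)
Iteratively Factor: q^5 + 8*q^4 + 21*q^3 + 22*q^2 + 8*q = (q + 1)*(q^4 + 7*q^3 + 14*q^2 + 8*q) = (q + 1)^2*(q^3 + 6*q^2 + 8*q) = (q + 1)^2*(q + 4)*(q^2 + 2*q) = (q + 1)^2*(q + 2)*(q + 4)*(q)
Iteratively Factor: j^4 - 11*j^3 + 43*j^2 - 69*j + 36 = (j - 3)*(j^3 - 8*j^2 + 19*j - 12) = (j - 3)*(j - 1)*(j^2 - 7*j + 12) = (j - 3)^2*(j - 1)*(j - 4)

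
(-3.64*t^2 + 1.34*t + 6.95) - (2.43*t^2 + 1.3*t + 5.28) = -6.07*t^2 + 0.04*t + 1.67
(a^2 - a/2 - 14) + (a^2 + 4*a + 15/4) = 2*a^2 + 7*a/2 - 41/4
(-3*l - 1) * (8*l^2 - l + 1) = -24*l^3 - 5*l^2 - 2*l - 1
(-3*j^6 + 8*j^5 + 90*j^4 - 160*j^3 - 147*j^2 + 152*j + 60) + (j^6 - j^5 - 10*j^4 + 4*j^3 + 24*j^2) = -2*j^6 + 7*j^5 + 80*j^4 - 156*j^3 - 123*j^2 + 152*j + 60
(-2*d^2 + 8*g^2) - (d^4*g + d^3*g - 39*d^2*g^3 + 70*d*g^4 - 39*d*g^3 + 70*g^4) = -d^4*g - d^3*g + 39*d^2*g^3 - 2*d^2 - 70*d*g^4 + 39*d*g^3 - 70*g^4 + 8*g^2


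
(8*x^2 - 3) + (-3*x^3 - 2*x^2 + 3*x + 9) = -3*x^3 + 6*x^2 + 3*x + 6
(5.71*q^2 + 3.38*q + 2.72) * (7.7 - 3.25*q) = -18.5575*q^3 + 32.982*q^2 + 17.186*q + 20.944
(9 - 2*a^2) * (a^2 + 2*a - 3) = -2*a^4 - 4*a^3 + 15*a^2 + 18*a - 27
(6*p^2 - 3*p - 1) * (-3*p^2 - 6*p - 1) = -18*p^4 - 27*p^3 + 15*p^2 + 9*p + 1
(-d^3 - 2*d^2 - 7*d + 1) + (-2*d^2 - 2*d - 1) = -d^3 - 4*d^2 - 9*d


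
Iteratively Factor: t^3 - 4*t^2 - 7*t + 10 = (t - 1)*(t^2 - 3*t - 10) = (t - 5)*(t - 1)*(t + 2)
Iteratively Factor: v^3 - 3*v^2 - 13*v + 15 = (v - 1)*(v^2 - 2*v - 15) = (v - 5)*(v - 1)*(v + 3)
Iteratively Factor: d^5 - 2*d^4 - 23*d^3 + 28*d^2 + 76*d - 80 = (d - 2)*(d^4 - 23*d^2 - 18*d + 40) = (d - 2)*(d + 2)*(d^3 - 2*d^2 - 19*d + 20) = (d - 2)*(d - 1)*(d + 2)*(d^2 - d - 20) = (d - 5)*(d - 2)*(d - 1)*(d + 2)*(d + 4)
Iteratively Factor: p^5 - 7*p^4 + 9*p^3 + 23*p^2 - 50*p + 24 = (p - 4)*(p^4 - 3*p^3 - 3*p^2 + 11*p - 6) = (p - 4)*(p + 2)*(p^3 - 5*p^2 + 7*p - 3) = (p - 4)*(p - 3)*(p + 2)*(p^2 - 2*p + 1) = (p - 4)*(p - 3)*(p - 1)*(p + 2)*(p - 1)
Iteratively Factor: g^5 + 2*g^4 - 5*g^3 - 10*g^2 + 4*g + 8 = (g + 2)*(g^4 - 5*g^2 + 4) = (g - 2)*(g + 2)*(g^3 + 2*g^2 - g - 2) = (g - 2)*(g + 1)*(g + 2)*(g^2 + g - 2) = (g - 2)*(g - 1)*(g + 1)*(g + 2)*(g + 2)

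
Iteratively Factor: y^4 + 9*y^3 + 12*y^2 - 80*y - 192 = (y + 4)*(y^3 + 5*y^2 - 8*y - 48) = (y + 4)^2*(y^2 + y - 12) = (y + 4)^3*(y - 3)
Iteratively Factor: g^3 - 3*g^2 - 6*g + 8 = (g + 2)*(g^2 - 5*g + 4) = (g - 4)*(g + 2)*(g - 1)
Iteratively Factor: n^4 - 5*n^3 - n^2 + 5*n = (n - 1)*(n^3 - 4*n^2 - 5*n) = (n - 5)*(n - 1)*(n^2 + n) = n*(n - 5)*(n - 1)*(n + 1)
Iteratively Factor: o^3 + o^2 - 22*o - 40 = (o + 2)*(o^2 - o - 20) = (o - 5)*(o + 2)*(o + 4)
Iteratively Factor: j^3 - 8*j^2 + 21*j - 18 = (j - 3)*(j^2 - 5*j + 6) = (j - 3)^2*(j - 2)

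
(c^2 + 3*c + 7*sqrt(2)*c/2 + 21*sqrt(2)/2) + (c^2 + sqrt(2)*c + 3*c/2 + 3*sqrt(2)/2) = 2*c^2 + 9*c/2 + 9*sqrt(2)*c/2 + 12*sqrt(2)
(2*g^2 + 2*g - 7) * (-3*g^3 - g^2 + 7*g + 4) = -6*g^5 - 8*g^4 + 33*g^3 + 29*g^2 - 41*g - 28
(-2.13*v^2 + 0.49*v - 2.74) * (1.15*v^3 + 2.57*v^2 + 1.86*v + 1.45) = -2.4495*v^5 - 4.9106*v^4 - 5.8535*v^3 - 9.2189*v^2 - 4.3859*v - 3.973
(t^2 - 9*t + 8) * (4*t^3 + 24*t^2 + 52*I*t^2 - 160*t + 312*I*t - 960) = 4*t^5 - 12*t^4 + 52*I*t^4 - 344*t^3 - 156*I*t^3 + 672*t^2 - 2392*I*t^2 + 7360*t + 2496*I*t - 7680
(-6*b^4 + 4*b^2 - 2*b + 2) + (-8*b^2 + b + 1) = -6*b^4 - 4*b^2 - b + 3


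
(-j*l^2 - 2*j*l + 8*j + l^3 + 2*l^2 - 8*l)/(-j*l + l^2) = l + 2 - 8/l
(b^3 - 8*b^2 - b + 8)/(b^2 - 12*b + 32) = (b^2 - 1)/(b - 4)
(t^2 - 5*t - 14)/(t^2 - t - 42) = (t + 2)/(t + 6)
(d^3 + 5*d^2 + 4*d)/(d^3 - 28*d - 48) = d*(d + 1)/(d^2 - 4*d - 12)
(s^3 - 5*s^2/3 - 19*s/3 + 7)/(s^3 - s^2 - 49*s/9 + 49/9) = 3*(s - 3)/(3*s - 7)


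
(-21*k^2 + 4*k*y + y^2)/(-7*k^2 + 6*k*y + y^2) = (-3*k + y)/(-k + y)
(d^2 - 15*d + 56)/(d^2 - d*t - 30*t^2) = (-d^2 + 15*d - 56)/(-d^2 + d*t + 30*t^2)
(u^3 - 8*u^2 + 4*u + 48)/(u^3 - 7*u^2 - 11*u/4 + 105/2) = 4*(u^2 - 2*u - 8)/(4*u^2 - 4*u - 35)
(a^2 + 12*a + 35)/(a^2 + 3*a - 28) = (a + 5)/(a - 4)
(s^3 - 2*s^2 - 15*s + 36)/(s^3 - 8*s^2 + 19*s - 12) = (s^2 + s - 12)/(s^2 - 5*s + 4)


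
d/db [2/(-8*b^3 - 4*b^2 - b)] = 2*(24*b^2 + 8*b + 1)/(b^2*(8*b^2 + 4*b + 1)^2)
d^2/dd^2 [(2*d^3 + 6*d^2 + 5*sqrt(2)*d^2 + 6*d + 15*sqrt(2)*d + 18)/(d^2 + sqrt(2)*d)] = 18*(sqrt(2)*d^3 + 6*d^2 + 6*sqrt(2)*d + 4)/(d^3*(d^3 + 3*sqrt(2)*d^2 + 6*d + 2*sqrt(2)))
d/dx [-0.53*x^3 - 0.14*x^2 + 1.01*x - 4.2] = -1.59*x^2 - 0.28*x + 1.01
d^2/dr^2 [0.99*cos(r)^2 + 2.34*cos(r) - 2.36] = 3.96*sin(r)^2 - 2.34*cos(r) - 1.98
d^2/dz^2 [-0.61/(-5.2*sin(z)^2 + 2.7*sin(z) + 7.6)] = (65.9776*sin(z)^4 - 25.6932*sin(z)^3 + 1.90929999999997*sin(z)^2 + 38.8692*sin(z) - 57.1082)/(-5.2*sin(z)^2 + 2.7*sin(z) + 7.6)^3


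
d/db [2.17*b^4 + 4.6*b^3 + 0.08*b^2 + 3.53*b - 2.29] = 8.68*b^3 + 13.8*b^2 + 0.16*b + 3.53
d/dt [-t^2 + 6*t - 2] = 6 - 2*t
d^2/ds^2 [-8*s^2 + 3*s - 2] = -16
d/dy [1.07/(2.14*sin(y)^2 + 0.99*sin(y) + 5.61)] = -(4.5796*sin(y) + 1.0593)*cos(y)/(2.14*sin(y)^2 + 0.99*sin(y) + 5.61)^2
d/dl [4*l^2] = 8*l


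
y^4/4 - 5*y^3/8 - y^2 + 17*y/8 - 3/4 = (y/4 + 1/2)*(y - 3)*(y - 1)*(y - 1/2)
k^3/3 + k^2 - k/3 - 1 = (k/3 + 1)*(k - 1)*(k + 1)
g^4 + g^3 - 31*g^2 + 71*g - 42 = (g - 3)*(g - 2)*(g - 1)*(g + 7)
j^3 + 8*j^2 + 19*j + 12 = (j + 1)*(j + 3)*(j + 4)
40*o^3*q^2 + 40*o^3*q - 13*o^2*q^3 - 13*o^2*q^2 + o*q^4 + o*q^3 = q*(-8*o + q)*(-5*o + q)*(o*q + o)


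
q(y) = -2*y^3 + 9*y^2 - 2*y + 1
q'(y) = -6*y^2 + 18*y - 2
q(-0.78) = 8.98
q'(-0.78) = -19.69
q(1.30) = 9.22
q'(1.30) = 11.26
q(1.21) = 8.21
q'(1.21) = 11.00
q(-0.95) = 12.74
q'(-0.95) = -24.52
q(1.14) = 7.45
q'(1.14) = 10.72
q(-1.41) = 27.32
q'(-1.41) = -39.31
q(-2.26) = 74.57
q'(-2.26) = -73.33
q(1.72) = 14.01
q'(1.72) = 11.21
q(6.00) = -119.00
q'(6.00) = -110.00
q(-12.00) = 4777.00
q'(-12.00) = -1082.00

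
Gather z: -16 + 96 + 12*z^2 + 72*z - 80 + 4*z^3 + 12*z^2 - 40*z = 4*z^3 + 24*z^2 + 32*z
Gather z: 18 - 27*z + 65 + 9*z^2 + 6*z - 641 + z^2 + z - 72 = 10*z^2 - 20*z - 630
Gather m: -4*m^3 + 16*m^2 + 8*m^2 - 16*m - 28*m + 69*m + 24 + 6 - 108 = -4*m^3 + 24*m^2 + 25*m - 78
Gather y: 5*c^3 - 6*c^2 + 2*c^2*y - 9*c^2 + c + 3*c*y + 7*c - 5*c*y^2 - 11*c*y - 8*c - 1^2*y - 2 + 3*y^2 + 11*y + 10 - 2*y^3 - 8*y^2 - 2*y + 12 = 5*c^3 - 15*c^2 - 2*y^3 + y^2*(-5*c - 5) + y*(2*c^2 - 8*c + 8) + 20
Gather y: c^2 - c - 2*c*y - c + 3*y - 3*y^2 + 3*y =c^2 - 2*c - 3*y^2 + y*(6 - 2*c)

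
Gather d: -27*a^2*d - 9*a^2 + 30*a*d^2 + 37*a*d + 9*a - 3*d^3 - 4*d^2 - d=-9*a^2 + 9*a - 3*d^3 + d^2*(30*a - 4) + d*(-27*a^2 + 37*a - 1)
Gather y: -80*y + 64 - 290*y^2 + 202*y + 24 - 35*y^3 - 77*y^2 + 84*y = -35*y^3 - 367*y^2 + 206*y + 88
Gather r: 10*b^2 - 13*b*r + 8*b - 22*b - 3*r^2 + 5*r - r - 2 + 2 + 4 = 10*b^2 - 14*b - 3*r^2 + r*(4 - 13*b) + 4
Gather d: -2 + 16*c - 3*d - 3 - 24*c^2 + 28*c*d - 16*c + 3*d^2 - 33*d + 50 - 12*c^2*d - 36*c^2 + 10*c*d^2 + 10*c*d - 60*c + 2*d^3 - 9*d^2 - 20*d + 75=-60*c^2 - 60*c + 2*d^3 + d^2*(10*c - 6) + d*(-12*c^2 + 38*c - 56) + 120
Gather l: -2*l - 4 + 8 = 4 - 2*l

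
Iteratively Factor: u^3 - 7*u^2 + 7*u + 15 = (u + 1)*(u^2 - 8*u + 15) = (u - 3)*(u + 1)*(u - 5)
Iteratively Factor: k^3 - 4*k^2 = (k - 4)*(k^2) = k*(k - 4)*(k)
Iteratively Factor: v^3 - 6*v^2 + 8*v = (v - 4)*(v^2 - 2*v) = (v - 4)*(v - 2)*(v)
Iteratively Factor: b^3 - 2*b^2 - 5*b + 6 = (b - 3)*(b^2 + b - 2) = (b - 3)*(b + 2)*(b - 1)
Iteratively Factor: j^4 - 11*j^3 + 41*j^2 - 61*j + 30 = (j - 2)*(j^3 - 9*j^2 + 23*j - 15) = (j - 3)*(j - 2)*(j^2 - 6*j + 5) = (j - 3)*(j - 2)*(j - 1)*(j - 5)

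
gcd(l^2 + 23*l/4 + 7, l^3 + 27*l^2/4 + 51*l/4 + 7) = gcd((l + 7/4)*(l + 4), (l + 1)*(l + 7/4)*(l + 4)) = l^2 + 23*l/4 + 7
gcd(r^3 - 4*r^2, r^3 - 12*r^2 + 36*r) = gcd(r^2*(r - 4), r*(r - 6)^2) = r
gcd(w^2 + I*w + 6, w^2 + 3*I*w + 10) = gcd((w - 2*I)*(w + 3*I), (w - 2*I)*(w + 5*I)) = w - 2*I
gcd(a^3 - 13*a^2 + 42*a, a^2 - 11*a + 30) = a - 6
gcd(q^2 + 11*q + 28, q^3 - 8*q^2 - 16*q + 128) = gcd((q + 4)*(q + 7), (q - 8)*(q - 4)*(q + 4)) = q + 4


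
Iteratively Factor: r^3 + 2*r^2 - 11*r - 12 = (r - 3)*(r^2 + 5*r + 4) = (r - 3)*(r + 1)*(r + 4)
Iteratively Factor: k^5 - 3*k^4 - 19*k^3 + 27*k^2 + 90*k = (k - 5)*(k^4 + 2*k^3 - 9*k^2 - 18*k) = (k - 5)*(k - 3)*(k^3 + 5*k^2 + 6*k) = k*(k - 5)*(k - 3)*(k^2 + 5*k + 6) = k*(k - 5)*(k - 3)*(k + 3)*(k + 2)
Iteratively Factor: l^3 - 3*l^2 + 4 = (l - 2)*(l^2 - l - 2) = (l - 2)^2*(l + 1)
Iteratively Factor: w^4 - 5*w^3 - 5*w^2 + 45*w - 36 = (w - 3)*(w^3 - 2*w^2 - 11*w + 12) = (w - 3)*(w - 1)*(w^2 - w - 12) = (w - 4)*(w - 3)*(w - 1)*(w + 3)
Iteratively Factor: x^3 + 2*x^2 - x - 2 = (x + 2)*(x^2 - 1) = (x - 1)*(x + 2)*(x + 1)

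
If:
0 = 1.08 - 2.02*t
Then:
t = 0.53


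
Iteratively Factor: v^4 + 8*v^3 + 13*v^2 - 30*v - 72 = (v - 2)*(v^3 + 10*v^2 + 33*v + 36) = (v - 2)*(v + 3)*(v^2 + 7*v + 12) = (v - 2)*(v + 3)^2*(v + 4)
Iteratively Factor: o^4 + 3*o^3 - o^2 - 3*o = (o - 1)*(o^3 + 4*o^2 + 3*o) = (o - 1)*(o + 3)*(o^2 + o) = o*(o - 1)*(o + 3)*(o + 1)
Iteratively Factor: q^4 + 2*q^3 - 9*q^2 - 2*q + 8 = (q + 1)*(q^3 + q^2 - 10*q + 8) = (q - 2)*(q + 1)*(q^2 + 3*q - 4) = (q - 2)*(q - 1)*(q + 1)*(q + 4)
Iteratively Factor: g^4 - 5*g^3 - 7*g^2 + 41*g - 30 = (g + 3)*(g^3 - 8*g^2 + 17*g - 10) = (g - 2)*(g + 3)*(g^2 - 6*g + 5) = (g - 2)*(g - 1)*(g + 3)*(g - 5)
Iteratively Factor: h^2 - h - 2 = (h + 1)*(h - 2)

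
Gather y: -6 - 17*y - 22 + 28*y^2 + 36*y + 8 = 28*y^2 + 19*y - 20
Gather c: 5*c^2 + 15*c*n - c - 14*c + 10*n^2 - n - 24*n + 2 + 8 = 5*c^2 + c*(15*n - 15) + 10*n^2 - 25*n + 10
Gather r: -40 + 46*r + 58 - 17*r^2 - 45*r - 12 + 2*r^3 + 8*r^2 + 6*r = 2*r^3 - 9*r^2 + 7*r + 6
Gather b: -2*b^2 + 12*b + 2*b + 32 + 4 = -2*b^2 + 14*b + 36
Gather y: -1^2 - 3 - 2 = -6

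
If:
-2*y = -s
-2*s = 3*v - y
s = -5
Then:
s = -5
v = 5/2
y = -5/2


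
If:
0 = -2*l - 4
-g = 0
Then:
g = 0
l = -2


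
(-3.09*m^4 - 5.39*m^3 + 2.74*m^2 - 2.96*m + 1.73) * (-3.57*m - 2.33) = 11.0313*m^5 + 26.442*m^4 + 2.7769*m^3 + 4.183*m^2 + 0.7207*m - 4.0309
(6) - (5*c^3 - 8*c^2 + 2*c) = -5*c^3 + 8*c^2 - 2*c + 6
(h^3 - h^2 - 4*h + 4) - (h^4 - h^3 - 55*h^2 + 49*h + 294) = -h^4 + 2*h^3 + 54*h^2 - 53*h - 290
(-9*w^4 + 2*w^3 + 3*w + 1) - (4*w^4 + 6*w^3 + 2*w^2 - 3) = -13*w^4 - 4*w^3 - 2*w^2 + 3*w + 4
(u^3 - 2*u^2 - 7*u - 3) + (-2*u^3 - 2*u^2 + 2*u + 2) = -u^3 - 4*u^2 - 5*u - 1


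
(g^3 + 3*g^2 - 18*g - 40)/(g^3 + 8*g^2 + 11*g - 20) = (g^2 - 2*g - 8)/(g^2 + 3*g - 4)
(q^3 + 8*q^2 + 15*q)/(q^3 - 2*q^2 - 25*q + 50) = q*(q + 3)/(q^2 - 7*q + 10)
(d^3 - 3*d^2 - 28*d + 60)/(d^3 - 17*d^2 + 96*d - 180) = (d^2 + 3*d - 10)/(d^2 - 11*d + 30)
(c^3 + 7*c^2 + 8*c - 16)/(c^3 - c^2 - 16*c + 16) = (c + 4)/(c - 4)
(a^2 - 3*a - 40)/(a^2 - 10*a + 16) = (a + 5)/(a - 2)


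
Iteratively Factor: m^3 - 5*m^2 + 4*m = (m - 1)*(m^2 - 4*m) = m*(m - 1)*(m - 4)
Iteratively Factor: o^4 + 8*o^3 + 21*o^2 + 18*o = (o + 2)*(o^3 + 6*o^2 + 9*o) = (o + 2)*(o + 3)*(o^2 + 3*o) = o*(o + 2)*(o + 3)*(o + 3)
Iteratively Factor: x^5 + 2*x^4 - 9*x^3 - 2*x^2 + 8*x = (x + 1)*(x^4 + x^3 - 10*x^2 + 8*x) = (x + 1)*(x + 4)*(x^3 - 3*x^2 + 2*x) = (x - 1)*(x + 1)*(x + 4)*(x^2 - 2*x) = x*(x - 1)*(x + 1)*(x + 4)*(x - 2)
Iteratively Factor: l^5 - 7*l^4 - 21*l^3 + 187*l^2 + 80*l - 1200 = (l - 5)*(l^4 - 2*l^3 - 31*l^2 + 32*l + 240) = (l - 5)^2*(l^3 + 3*l^2 - 16*l - 48) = (l - 5)^2*(l - 4)*(l^2 + 7*l + 12) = (l - 5)^2*(l - 4)*(l + 3)*(l + 4)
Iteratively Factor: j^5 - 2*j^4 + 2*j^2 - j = (j)*(j^4 - 2*j^3 + 2*j - 1) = j*(j + 1)*(j^3 - 3*j^2 + 3*j - 1) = j*(j - 1)*(j + 1)*(j^2 - 2*j + 1) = j*(j - 1)^2*(j + 1)*(j - 1)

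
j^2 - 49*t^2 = (j - 7*t)*(j + 7*t)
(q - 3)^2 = q^2 - 6*q + 9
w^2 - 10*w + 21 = (w - 7)*(w - 3)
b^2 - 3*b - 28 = (b - 7)*(b + 4)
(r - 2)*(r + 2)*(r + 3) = r^3 + 3*r^2 - 4*r - 12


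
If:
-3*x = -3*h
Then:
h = x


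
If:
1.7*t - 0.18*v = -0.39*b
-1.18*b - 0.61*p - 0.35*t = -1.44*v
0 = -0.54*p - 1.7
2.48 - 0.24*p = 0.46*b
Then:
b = 7.03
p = -3.15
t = -1.17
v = 4.14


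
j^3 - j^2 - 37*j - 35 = (j - 7)*(j + 1)*(j + 5)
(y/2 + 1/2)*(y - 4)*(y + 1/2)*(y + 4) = y^4/2 + 3*y^3/4 - 31*y^2/4 - 12*y - 4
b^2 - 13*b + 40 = (b - 8)*(b - 5)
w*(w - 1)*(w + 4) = w^3 + 3*w^2 - 4*w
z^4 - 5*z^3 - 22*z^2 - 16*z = z*(z - 8)*(z + 1)*(z + 2)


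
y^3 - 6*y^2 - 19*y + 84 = (y - 7)*(y - 3)*(y + 4)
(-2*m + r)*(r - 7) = -2*m*r + 14*m + r^2 - 7*r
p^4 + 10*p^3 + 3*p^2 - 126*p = p*(p - 3)*(p + 6)*(p + 7)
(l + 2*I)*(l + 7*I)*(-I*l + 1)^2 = -l^4 - 11*I*l^3 + 33*l^2 + 37*I*l - 14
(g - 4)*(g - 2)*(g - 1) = g^3 - 7*g^2 + 14*g - 8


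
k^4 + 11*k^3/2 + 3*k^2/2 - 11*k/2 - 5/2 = (k - 1)*(k + 1/2)*(k + 1)*(k + 5)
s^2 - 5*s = s*(s - 5)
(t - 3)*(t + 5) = t^2 + 2*t - 15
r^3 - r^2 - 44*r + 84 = (r - 6)*(r - 2)*(r + 7)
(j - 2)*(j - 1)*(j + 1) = j^3 - 2*j^2 - j + 2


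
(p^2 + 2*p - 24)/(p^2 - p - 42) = (p - 4)/(p - 7)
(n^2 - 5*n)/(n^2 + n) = (n - 5)/(n + 1)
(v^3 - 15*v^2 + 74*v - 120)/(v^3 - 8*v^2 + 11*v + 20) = (v - 6)/(v + 1)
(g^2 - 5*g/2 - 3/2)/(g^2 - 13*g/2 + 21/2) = (2*g + 1)/(2*g - 7)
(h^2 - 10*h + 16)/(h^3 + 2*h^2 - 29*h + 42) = (h - 8)/(h^2 + 4*h - 21)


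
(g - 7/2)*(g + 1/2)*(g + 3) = g^3 - 43*g/4 - 21/4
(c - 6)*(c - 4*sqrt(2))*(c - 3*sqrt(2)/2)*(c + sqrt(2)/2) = c^4 - 5*sqrt(2)*c^3 - 6*c^3 + 13*c^2/2 + 30*sqrt(2)*c^2 - 39*c + 6*sqrt(2)*c - 36*sqrt(2)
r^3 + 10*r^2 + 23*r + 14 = (r + 1)*(r + 2)*(r + 7)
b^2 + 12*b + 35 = (b + 5)*(b + 7)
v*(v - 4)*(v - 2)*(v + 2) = v^4 - 4*v^3 - 4*v^2 + 16*v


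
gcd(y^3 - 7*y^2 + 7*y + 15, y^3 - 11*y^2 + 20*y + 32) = y + 1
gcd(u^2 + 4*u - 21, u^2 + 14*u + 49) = u + 7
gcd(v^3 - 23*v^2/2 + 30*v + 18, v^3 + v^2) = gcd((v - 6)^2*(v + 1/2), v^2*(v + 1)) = 1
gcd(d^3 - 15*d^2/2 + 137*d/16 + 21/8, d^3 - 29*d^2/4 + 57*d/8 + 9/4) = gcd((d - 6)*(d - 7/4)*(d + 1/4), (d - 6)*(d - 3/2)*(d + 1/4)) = d^2 - 23*d/4 - 3/2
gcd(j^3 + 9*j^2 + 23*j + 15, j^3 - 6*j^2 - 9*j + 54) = j + 3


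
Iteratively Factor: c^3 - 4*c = (c + 2)*(c^2 - 2*c) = (c - 2)*(c + 2)*(c)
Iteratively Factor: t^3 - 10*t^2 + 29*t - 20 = (t - 5)*(t^2 - 5*t + 4) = (t - 5)*(t - 1)*(t - 4)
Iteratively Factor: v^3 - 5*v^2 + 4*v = (v)*(v^2 - 5*v + 4) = v*(v - 1)*(v - 4)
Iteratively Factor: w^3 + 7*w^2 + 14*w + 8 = (w + 1)*(w^2 + 6*w + 8) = (w + 1)*(w + 4)*(w + 2)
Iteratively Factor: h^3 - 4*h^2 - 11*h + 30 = (h + 3)*(h^2 - 7*h + 10) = (h - 5)*(h + 3)*(h - 2)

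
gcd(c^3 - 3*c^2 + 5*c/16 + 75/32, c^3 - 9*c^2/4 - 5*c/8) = c - 5/2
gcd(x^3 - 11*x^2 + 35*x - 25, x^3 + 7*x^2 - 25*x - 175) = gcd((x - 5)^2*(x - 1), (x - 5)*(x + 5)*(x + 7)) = x - 5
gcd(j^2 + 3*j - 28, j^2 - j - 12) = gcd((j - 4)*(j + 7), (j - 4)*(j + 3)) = j - 4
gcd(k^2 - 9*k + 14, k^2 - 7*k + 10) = k - 2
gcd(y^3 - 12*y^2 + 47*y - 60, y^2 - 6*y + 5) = y - 5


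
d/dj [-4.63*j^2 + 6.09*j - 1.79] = 6.09 - 9.26*j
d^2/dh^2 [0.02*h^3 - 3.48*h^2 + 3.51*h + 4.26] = 0.12*h - 6.96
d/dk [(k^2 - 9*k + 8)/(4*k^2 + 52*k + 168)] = (11*k^2 + 34*k - 241)/(2*(k^4 + 26*k^3 + 253*k^2 + 1092*k + 1764))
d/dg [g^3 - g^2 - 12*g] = 3*g^2 - 2*g - 12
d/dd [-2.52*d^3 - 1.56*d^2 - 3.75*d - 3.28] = -7.56*d^2 - 3.12*d - 3.75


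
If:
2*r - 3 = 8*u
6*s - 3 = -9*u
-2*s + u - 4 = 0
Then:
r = 13/2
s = -11/8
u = 5/4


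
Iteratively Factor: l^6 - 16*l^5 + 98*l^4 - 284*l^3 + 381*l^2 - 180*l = (l)*(l^5 - 16*l^4 + 98*l^3 - 284*l^2 + 381*l - 180) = l*(l - 1)*(l^4 - 15*l^3 + 83*l^2 - 201*l + 180) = l*(l - 4)*(l - 1)*(l^3 - 11*l^2 + 39*l - 45) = l*(l - 4)*(l - 3)*(l - 1)*(l^2 - 8*l + 15) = l*(l - 4)*(l - 3)^2*(l - 1)*(l - 5)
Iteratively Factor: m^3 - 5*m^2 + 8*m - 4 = (m - 2)*(m^2 - 3*m + 2) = (m - 2)*(m - 1)*(m - 2)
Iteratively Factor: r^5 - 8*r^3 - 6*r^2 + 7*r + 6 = (r - 1)*(r^4 + r^3 - 7*r^2 - 13*r - 6) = (r - 1)*(r + 1)*(r^3 - 7*r - 6) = (r - 1)*(r + 1)*(r + 2)*(r^2 - 2*r - 3) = (r - 1)*(r + 1)^2*(r + 2)*(r - 3)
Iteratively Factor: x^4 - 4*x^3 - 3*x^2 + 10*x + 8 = (x - 4)*(x^3 - 3*x - 2) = (x - 4)*(x - 2)*(x^2 + 2*x + 1) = (x - 4)*(x - 2)*(x + 1)*(x + 1)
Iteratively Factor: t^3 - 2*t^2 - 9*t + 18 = (t + 3)*(t^2 - 5*t + 6) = (t - 3)*(t + 3)*(t - 2)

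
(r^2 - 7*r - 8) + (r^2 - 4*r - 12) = 2*r^2 - 11*r - 20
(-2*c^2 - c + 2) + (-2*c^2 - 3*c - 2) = -4*c^2 - 4*c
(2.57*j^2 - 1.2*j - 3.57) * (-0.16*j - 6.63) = -0.4112*j^3 - 16.8471*j^2 + 8.5272*j + 23.6691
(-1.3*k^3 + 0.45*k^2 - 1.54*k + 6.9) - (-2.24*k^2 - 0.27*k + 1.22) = -1.3*k^3 + 2.69*k^2 - 1.27*k + 5.68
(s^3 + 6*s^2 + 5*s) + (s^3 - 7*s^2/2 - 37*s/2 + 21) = 2*s^3 + 5*s^2/2 - 27*s/2 + 21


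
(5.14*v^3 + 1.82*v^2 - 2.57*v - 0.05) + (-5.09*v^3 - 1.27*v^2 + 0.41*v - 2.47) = 0.0499999999999998*v^3 + 0.55*v^2 - 2.16*v - 2.52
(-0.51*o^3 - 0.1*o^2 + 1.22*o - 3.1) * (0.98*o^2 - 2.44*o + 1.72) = -0.4998*o^5 + 1.1464*o^4 + 0.5624*o^3 - 6.1868*o^2 + 9.6624*o - 5.332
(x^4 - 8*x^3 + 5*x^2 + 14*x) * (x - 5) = x^5 - 13*x^4 + 45*x^3 - 11*x^2 - 70*x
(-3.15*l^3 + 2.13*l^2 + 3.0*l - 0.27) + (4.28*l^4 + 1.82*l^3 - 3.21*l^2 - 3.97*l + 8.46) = 4.28*l^4 - 1.33*l^3 - 1.08*l^2 - 0.97*l + 8.19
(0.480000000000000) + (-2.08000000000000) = -1.60000000000000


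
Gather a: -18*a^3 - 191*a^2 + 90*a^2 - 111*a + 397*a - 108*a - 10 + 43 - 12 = -18*a^3 - 101*a^2 + 178*a + 21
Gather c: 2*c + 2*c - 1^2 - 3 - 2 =4*c - 6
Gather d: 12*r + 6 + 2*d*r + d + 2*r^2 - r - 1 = d*(2*r + 1) + 2*r^2 + 11*r + 5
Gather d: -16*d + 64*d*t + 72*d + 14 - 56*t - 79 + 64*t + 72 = d*(64*t + 56) + 8*t + 7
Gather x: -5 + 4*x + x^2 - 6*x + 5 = x^2 - 2*x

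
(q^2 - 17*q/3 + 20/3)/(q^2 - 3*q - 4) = (q - 5/3)/(q + 1)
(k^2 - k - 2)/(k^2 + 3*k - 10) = (k + 1)/(k + 5)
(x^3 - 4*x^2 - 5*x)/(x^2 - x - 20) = x*(x + 1)/(x + 4)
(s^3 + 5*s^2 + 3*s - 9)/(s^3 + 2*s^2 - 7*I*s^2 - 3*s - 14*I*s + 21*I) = (s + 3)/(s - 7*I)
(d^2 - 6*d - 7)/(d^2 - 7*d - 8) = (d - 7)/(d - 8)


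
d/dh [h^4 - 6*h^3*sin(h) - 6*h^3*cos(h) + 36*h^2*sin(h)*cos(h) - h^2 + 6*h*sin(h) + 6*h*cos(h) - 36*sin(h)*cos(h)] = -6*sqrt(2)*h^3*cos(h + pi/4) + 4*h^3 - 18*sqrt(2)*h^2*sin(h + pi/4) + 36*h^2*cos(2*h) + 36*h*sin(2*h) + 6*sqrt(2)*h*cos(h + pi/4) - 2*h + 6*sqrt(2)*sin(h + pi/4) - 36*cos(2*h)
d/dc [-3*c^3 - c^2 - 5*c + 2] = -9*c^2 - 2*c - 5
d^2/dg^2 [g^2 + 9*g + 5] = 2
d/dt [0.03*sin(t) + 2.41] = 0.03*cos(t)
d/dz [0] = 0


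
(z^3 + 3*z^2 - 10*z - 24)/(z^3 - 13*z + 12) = (z + 2)/(z - 1)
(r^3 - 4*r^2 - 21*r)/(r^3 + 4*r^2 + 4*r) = (r^2 - 4*r - 21)/(r^2 + 4*r + 4)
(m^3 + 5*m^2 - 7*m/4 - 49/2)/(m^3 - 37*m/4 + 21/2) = (2*m + 7)/(2*m - 3)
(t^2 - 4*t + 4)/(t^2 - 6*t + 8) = (t - 2)/(t - 4)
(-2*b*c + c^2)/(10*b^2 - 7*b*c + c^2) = -c/(5*b - c)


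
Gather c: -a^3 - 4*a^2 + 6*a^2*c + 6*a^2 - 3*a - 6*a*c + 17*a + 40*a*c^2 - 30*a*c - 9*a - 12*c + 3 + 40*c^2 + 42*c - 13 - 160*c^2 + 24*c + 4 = -a^3 + 2*a^2 + 5*a + c^2*(40*a - 120) + c*(6*a^2 - 36*a + 54) - 6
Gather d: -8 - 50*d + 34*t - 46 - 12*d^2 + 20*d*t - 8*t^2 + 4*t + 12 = -12*d^2 + d*(20*t - 50) - 8*t^2 + 38*t - 42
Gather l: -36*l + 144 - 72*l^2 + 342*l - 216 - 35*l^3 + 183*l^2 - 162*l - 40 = -35*l^3 + 111*l^2 + 144*l - 112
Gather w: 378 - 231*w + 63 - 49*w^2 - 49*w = -49*w^2 - 280*w + 441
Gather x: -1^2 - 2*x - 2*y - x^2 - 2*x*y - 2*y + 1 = -x^2 + x*(-2*y - 2) - 4*y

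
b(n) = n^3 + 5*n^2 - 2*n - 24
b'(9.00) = 331.00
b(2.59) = 21.73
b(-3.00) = 0.00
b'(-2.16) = -9.60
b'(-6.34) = 55.19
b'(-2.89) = -5.84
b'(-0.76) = -7.87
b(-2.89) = -0.60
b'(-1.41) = -10.14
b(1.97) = -0.89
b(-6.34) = -65.18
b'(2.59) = 44.02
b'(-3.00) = -5.00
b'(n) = 3*n^2 + 10*n - 2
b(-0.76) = -20.03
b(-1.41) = -14.04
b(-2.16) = -6.43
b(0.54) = -23.46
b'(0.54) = 4.27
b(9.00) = 1092.00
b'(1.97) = 29.34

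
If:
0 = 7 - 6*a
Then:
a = 7/6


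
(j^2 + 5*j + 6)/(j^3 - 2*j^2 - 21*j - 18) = (j + 2)/(j^2 - 5*j - 6)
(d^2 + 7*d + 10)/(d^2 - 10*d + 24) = (d^2 + 7*d + 10)/(d^2 - 10*d + 24)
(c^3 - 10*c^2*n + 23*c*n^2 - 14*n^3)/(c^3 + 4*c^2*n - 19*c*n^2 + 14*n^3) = (c - 7*n)/(c + 7*n)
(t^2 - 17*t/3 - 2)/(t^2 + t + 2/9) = 3*(t - 6)/(3*t + 2)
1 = 1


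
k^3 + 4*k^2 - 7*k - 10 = (k - 2)*(k + 1)*(k + 5)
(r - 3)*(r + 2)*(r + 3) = r^3 + 2*r^2 - 9*r - 18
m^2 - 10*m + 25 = (m - 5)^2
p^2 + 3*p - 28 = (p - 4)*(p + 7)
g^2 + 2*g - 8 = (g - 2)*(g + 4)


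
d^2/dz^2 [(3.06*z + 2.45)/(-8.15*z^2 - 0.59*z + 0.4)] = (-(3.06*z + 2.45)*(16.3*z + 0.59)*(32.6*z + 1.18) + (149.634*z + 43.5458)*(8.15*z^2 + 0.59*z - 0.4))/(8.15*z^2 + 0.59*z - 0.4)^3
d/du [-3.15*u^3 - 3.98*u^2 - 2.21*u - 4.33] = -9.45*u^2 - 7.96*u - 2.21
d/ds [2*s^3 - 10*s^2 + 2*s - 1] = 6*s^2 - 20*s + 2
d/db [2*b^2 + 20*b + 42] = 4*b + 20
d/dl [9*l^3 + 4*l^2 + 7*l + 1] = 27*l^2 + 8*l + 7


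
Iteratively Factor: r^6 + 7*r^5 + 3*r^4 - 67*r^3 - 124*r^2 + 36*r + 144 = (r - 3)*(r^5 + 10*r^4 + 33*r^3 + 32*r^2 - 28*r - 48) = (r - 3)*(r + 2)*(r^4 + 8*r^3 + 17*r^2 - 2*r - 24) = (r - 3)*(r + 2)^2*(r^3 + 6*r^2 + 5*r - 12) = (r - 3)*(r - 1)*(r + 2)^2*(r^2 + 7*r + 12) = (r - 3)*(r - 1)*(r + 2)^2*(r + 3)*(r + 4)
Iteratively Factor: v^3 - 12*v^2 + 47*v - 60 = (v - 3)*(v^2 - 9*v + 20) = (v - 5)*(v - 3)*(v - 4)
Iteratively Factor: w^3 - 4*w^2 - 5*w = (w + 1)*(w^2 - 5*w) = (w - 5)*(w + 1)*(w)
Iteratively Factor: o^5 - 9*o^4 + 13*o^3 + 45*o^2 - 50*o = (o + 2)*(o^4 - 11*o^3 + 35*o^2 - 25*o) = (o - 5)*(o + 2)*(o^3 - 6*o^2 + 5*o) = (o - 5)*(o - 1)*(o + 2)*(o^2 - 5*o) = o*(o - 5)*(o - 1)*(o + 2)*(o - 5)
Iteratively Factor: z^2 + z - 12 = (z - 3)*(z + 4)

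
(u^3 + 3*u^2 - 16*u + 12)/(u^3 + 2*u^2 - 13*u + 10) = (u + 6)/(u + 5)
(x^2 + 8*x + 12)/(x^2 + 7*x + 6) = (x + 2)/(x + 1)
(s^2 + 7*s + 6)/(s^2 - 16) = (s^2 + 7*s + 6)/(s^2 - 16)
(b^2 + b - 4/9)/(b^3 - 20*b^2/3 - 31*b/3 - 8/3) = (-9*b^2 - 9*b + 4)/(3*(-3*b^3 + 20*b^2 + 31*b + 8))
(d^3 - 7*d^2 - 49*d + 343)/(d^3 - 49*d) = (d - 7)/d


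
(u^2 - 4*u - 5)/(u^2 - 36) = (u^2 - 4*u - 5)/(u^2 - 36)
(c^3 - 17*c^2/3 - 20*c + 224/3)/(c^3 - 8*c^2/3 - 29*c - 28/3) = (3*c - 8)/(3*c + 1)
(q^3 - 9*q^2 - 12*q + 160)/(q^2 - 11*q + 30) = (q^2 - 4*q - 32)/(q - 6)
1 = 1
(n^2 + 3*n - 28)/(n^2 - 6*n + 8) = (n + 7)/(n - 2)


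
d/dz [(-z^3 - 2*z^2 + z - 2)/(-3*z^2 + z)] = (3*z^4 - 2*z^3 + z^2 - 12*z + 2)/(z^2*(9*z^2 - 6*z + 1))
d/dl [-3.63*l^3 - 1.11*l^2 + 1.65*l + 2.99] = -10.89*l^2 - 2.22*l + 1.65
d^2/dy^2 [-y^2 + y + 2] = -2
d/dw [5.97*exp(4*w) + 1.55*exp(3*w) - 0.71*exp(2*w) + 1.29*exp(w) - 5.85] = (23.88*exp(3*w) + 4.65*exp(2*w) - 1.42*exp(w) + 1.29)*exp(w)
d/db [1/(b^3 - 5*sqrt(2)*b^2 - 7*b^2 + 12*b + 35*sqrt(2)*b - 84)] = (-3*b^2 + 14*b + 10*sqrt(2)*b - 35*sqrt(2) - 12)/(b^3 - 5*sqrt(2)*b^2 - 7*b^2 + 12*b + 35*sqrt(2)*b - 84)^2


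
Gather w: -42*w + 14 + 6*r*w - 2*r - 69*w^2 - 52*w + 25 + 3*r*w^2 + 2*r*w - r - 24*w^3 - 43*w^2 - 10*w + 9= -3*r - 24*w^3 + w^2*(3*r - 112) + w*(8*r - 104) + 48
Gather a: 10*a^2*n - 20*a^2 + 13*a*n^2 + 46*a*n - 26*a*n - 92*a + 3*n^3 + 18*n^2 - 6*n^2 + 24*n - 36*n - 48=a^2*(10*n - 20) + a*(13*n^2 + 20*n - 92) + 3*n^3 + 12*n^2 - 12*n - 48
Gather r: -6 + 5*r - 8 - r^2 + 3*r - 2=-r^2 + 8*r - 16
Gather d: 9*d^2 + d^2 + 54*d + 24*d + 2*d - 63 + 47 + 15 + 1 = 10*d^2 + 80*d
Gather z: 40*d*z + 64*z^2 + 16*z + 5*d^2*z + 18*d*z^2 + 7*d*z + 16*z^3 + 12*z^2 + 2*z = 16*z^3 + z^2*(18*d + 76) + z*(5*d^2 + 47*d + 18)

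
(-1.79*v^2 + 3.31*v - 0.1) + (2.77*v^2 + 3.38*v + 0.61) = 0.98*v^2 + 6.69*v + 0.51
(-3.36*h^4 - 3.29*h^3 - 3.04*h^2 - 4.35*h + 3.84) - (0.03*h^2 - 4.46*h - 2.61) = -3.36*h^4 - 3.29*h^3 - 3.07*h^2 + 0.11*h + 6.45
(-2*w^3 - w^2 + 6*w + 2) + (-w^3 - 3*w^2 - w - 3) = -3*w^3 - 4*w^2 + 5*w - 1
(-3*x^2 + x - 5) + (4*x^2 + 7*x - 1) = x^2 + 8*x - 6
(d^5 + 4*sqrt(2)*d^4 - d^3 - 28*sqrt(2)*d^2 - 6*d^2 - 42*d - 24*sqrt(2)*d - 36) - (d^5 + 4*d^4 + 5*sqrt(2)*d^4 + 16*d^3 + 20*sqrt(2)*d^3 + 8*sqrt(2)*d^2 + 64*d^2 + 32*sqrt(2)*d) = -4*d^4 - sqrt(2)*d^4 - 20*sqrt(2)*d^3 - 17*d^3 - 70*d^2 - 36*sqrt(2)*d^2 - 56*sqrt(2)*d - 42*d - 36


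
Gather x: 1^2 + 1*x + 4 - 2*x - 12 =-x - 7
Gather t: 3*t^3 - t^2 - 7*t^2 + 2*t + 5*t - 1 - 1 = 3*t^3 - 8*t^2 + 7*t - 2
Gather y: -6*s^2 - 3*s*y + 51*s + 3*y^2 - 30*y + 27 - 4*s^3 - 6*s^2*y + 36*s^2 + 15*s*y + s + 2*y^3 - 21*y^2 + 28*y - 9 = -4*s^3 + 30*s^2 + 52*s + 2*y^3 - 18*y^2 + y*(-6*s^2 + 12*s - 2) + 18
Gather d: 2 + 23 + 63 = 88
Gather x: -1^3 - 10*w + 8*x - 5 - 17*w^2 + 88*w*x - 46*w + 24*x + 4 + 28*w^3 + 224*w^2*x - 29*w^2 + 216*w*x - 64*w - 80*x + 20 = 28*w^3 - 46*w^2 - 120*w + x*(224*w^2 + 304*w - 48) + 18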